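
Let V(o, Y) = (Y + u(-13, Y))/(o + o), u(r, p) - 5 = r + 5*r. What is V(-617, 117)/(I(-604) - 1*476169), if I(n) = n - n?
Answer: 22/293796273 ≈ 7.4882e-8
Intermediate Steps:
u(r, p) = 5 + 6*r (u(r, p) = 5 + (r + 5*r) = 5 + 6*r)
I(n) = 0
V(o, Y) = (-73 + Y)/(2*o) (V(o, Y) = (Y + (5 + 6*(-13)))/(o + o) = (Y + (5 - 78))/((2*o)) = (Y - 73)*(1/(2*o)) = (-73 + Y)*(1/(2*o)) = (-73 + Y)/(2*o))
V(-617, 117)/(I(-604) - 1*476169) = ((½)*(-73 + 117)/(-617))/(0 - 1*476169) = ((½)*(-1/617)*44)/(0 - 476169) = -22/617/(-476169) = -22/617*(-1/476169) = 22/293796273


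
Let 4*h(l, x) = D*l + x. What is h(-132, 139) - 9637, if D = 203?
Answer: -65205/4 ≈ -16301.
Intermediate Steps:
h(l, x) = x/4 + 203*l/4 (h(l, x) = (203*l + x)/4 = (x + 203*l)/4 = x/4 + 203*l/4)
h(-132, 139) - 9637 = ((¼)*139 + (203/4)*(-132)) - 9637 = (139/4 - 6699) - 9637 = -26657/4 - 9637 = -65205/4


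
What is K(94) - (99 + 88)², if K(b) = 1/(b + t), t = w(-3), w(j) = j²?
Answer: -3601806/103 ≈ -34969.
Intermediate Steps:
t = 9 (t = (-3)² = 9)
K(b) = 1/(9 + b) (K(b) = 1/(b + 9) = 1/(9 + b))
K(94) - (99 + 88)² = 1/(9 + 94) - (99 + 88)² = 1/103 - 1*187² = 1/103 - 1*34969 = 1/103 - 34969 = -3601806/103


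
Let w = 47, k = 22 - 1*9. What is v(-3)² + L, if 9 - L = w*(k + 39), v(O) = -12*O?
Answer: -1139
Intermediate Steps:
k = 13 (k = 22 - 9 = 13)
L = -2435 (L = 9 - 47*(13 + 39) = 9 - 47*52 = 9 - 1*2444 = 9 - 2444 = -2435)
v(-3)² + L = (-12*(-3))² - 2435 = 36² - 2435 = 1296 - 2435 = -1139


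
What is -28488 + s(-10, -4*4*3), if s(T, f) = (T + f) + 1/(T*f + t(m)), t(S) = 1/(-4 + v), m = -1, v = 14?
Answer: -137049336/4801 ≈ -28546.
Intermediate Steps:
t(S) = ⅒ (t(S) = 1/(-4 + 14) = 1/10 = ⅒)
s(T, f) = T + f + 1/(⅒ + T*f) (s(T, f) = (T + f) + 1/(T*f + ⅒) = (T + f) + 1/(⅒ + T*f) = T + f + 1/(⅒ + T*f))
-28488 + s(-10, -4*4*3) = -28488 + (10 - 10 - 4*4*3 + 10*(-10)*(-4*4*3)² + 10*(-4*4*3)*(-10)²)/(1 + 10*(-10)*(-4*4*3)) = -28488 + (10 - 10 - 16*3 + 10*(-10)*(-16*3)² + 10*(-16*3)*100)/(1 + 10*(-10)*(-16*3)) = -28488 + (10 - 10 - 48 + 10*(-10)*(-48)² + 10*(-48)*100)/(1 + 10*(-10)*(-48)) = -28488 + (10 - 10 - 48 + 10*(-10)*2304 - 48000)/(1 + 4800) = -28488 + (10 - 10 - 48 - 230400 - 48000)/4801 = -28488 + (1/4801)*(-278448) = -28488 - 278448/4801 = -137049336/4801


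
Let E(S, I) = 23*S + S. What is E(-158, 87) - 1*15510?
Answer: -19302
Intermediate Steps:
E(S, I) = 24*S
E(-158, 87) - 1*15510 = 24*(-158) - 1*15510 = -3792 - 15510 = -19302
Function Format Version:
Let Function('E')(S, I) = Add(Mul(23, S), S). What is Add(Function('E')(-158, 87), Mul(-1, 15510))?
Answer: -19302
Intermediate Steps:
Function('E')(S, I) = Mul(24, S)
Add(Function('E')(-158, 87), Mul(-1, 15510)) = Add(Mul(24, -158), Mul(-1, 15510)) = Add(-3792, -15510) = -19302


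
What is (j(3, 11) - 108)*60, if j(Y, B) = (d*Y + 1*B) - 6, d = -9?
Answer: -7800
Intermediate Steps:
j(Y, B) = -6 + B - 9*Y (j(Y, B) = (-9*Y + 1*B) - 6 = (-9*Y + B) - 6 = (B - 9*Y) - 6 = -6 + B - 9*Y)
(j(3, 11) - 108)*60 = ((-6 + 11 - 9*3) - 108)*60 = ((-6 + 11 - 27) - 108)*60 = (-22 - 108)*60 = -130*60 = -7800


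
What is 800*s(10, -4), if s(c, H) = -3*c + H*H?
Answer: -11200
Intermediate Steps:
s(c, H) = H² - 3*c (s(c, H) = -3*c + H² = H² - 3*c)
800*s(10, -4) = 800*((-4)² - 3*10) = 800*(16 - 30) = 800*(-14) = -11200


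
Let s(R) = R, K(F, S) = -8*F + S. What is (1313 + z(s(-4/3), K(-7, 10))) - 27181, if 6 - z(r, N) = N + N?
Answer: -25994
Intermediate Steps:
K(F, S) = S - 8*F
z(r, N) = 6 - 2*N (z(r, N) = 6 - (N + N) = 6 - 2*N)
(1313 + z(s(-4/3), K(-7, 10))) - 27181 = (1313 + (6 - 2*(10 - 8*(-7)))) - 27181 = (1313 + (6 - 2*(10 + 56))) - 27181 = (1313 + (6 - 2*66)) - 27181 = (1313 + (6 - 132)) - 27181 = (1313 - 126) - 27181 = 1187 - 27181 = -25994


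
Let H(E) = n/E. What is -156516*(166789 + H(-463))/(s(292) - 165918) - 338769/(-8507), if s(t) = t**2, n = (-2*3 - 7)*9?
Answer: 51417109827685113/158837608307 ≈ 3.2371e+5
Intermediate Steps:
n = -117 (n = (-6 - 7)*9 = -13*9 = -117)
H(E) = -117/E
-156516*(166789 + H(-463))/(s(292) - 165918) - 338769/(-8507) = -156516*(166789 - 117/(-463))/(292**2 - 165918) - 338769/(-8507) = -156516*(166789 - 117*(-1/463))/(85264 - 165918) - 338769*(-1/8507) = -156516/((-80654/(166789 + 117/463))) + 338769/8507 = -156516/((-80654/77223424/463)) + 338769/8507 = -156516/((-80654*463/77223424)) + 338769/8507 = -156516/(-18671401/38611712) + 338769/8507 = -156516*(-38611712/18671401) + 338769/8507 = 6043350715392/18671401 + 338769/8507 = 51417109827685113/158837608307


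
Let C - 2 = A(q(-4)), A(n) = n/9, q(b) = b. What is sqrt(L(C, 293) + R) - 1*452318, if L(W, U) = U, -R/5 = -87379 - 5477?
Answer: -452318 + sqrt(464573) ≈ -4.5164e+5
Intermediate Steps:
A(n) = n/9 (A(n) = n*(1/9) = n/9)
C = 14/9 (C = 2 + (1/9)*(-4) = 2 - 4/9 = 14/9 ≈ 1.5556)
R = 464280 (R = -5*(-87379 - 5477) = -5*(-92856) = 464280)
sqrt(L(C, 293) + R) - 1*452318 = sqrt(293 + 464280) - 1*452318 = sqrt(464573) - 452318 = -452318 + sqrt(464573)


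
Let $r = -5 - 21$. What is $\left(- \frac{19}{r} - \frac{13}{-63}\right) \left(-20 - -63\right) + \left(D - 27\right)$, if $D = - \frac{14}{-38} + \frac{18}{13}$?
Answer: $\frac{468359}{31122} \approx 15.049$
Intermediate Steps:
$r = -26$
$D = \frac{433}{247}$ ($D = \left(-14\right) \left(- \frac{1}{38}\right) + 18 \cdot \frac{1}{13} = \frac{7}{19} + \frac{18}{13} = \frac{433}{247} \approx 1.753$)
$\left(- \frac{19}{r} - \frac{13}{-63}\right) \left(-20 - -63\right) + \left(D - 27\right) = \left(- \frac{19}{-26} - \frac{13}{-63}\right) \left(-20 - -63\right) + \left(\frac{433}{247} - 27\right) = \left(\left(-19\right) \left(- \frac{1}{26}\right) - - \frac{13}{63}\right) \left(-20 + 63\right) - \frac{6236}{247} = \left(\frac{19}{26} + \frac{13}{63}\right) 43 - \frac{6236}{247} = \frac{1535}{1638} \cdot 43 - \frac{6236}{247} = \frac{66005}{1638} - \frac{6236}{247} = \frac{468359}{31122}$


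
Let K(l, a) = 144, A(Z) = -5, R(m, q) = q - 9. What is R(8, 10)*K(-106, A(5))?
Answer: 144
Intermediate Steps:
R(m, q) = -9 + q
R(8, 10)*K(-106, A(5)) = (-9 + 10)*144 = 1*144 = 144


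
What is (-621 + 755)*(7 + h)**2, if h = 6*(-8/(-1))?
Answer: 405350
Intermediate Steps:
h = 48 (h = 6*(-8*(-1)) = 6*8 = 48)
(-621 + 755)*(7 + h)**2 = (-621 + 755)*(7 + 48)**2 = 134*55**2 = 134*3025 = 405350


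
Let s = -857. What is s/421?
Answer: -857/421 ≈ -2.0356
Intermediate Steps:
s/421 = -857/421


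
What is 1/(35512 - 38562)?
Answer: -1/3050 ≈ -0.00032787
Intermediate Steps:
1/(35512 - 38562) = 1/(-3050) = -1/3050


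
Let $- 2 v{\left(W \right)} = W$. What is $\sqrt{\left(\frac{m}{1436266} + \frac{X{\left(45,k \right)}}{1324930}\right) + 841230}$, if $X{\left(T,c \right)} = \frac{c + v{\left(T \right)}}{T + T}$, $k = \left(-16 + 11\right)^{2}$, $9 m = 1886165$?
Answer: $\frac{\sqrt{27416560113420262909001933695770}}{5708855734140} \approx 917.19$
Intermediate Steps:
$m = \frac{1886165}{9}$ ($m = \frac{1}{9} \cdot 1886165 = \frac{1886165}{9} \approx 2.0957 \cdot 10^{5}$)
$v{\left(W \right)} = - \frac{W}{2}$
$k = 25$ ($k = \left(-5\right)^{2} = 25$)
$X{\left(T,c \right)} = \frac{c - \frac{T}{2}}{2 T}$ ($X{\left(T,c \right)} = \frac{c - \frac{T}{2}}{T + T} = \frac{c - \frac{T}{2}}{2 T}$)
$\sqrt{\left(\frac{m}{1436266} + \frac{X{\left(45,k \right)}}{1324930}\right) + 841230} = \sqrt{\left(\frac{1886165}{9 \cdot 1436266} + \frac{\frac{1}{4} \cdot \frac{1}{45} \left(\left(-1\right) 45 + 2 \cdot 25\right)}{1324930}\right) + 841230} = \sqrt{\left(\frac{1886165}{9} \cdot \frac{1}{1436266} + \frac{1}{4} \cdot \frac{1}{45} \left(-45 + 50\right) \frac{1}{1324930}\right) + 841230} = \sqrt{\left(\frac{1886165}{12926394} + \frac{1}{4} \cdot \frac{1}{45} \cdot 5 \cdot \frac{1}{1324930}\right) + 841230} = \sqrt{\left(\frac{1886165}{12926394} + \frac{1}{36} \cdot \frac{1}{1324930}\right) + 841230} = \sqrt{\left(\frac{1886165}{12926394} + \frac{1}{47697480}\right) + 841230} = \sqrt{\frac{1666024635011}{11417711468280} + 841230} = \sqrt{\frac{9604923084485819411}{11417711468280}} = \frac{\sqrt{27416560113420262909001933695770}}{5708855734140}$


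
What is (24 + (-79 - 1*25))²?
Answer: 6400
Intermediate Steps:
(24 + (-79 - 1*25))² = (24 + (-79 - 25))² = (24 - 104)² = (-80)² = 6400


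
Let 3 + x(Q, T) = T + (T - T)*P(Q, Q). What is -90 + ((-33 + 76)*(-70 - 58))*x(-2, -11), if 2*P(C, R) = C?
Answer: 76966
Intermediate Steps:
P(C, R) = C/2
x(Q, T) = -3 + T (x(Q, T) = -3 + (T + (T - T)*(Q/2)) = -3 + (T + 0*(Q/2)) = -3 + (T + 0) = -3 + T)
-90 + ((-33 + 76)*(-70 - 58))*x(-2, -11) = -90 + ((-33 + 76)*(-70 - 58))*(-3 - 11) = -90 + (43*(-128))*(-14) = -90 - 5504*(-14) = -90 + 77056 = 76966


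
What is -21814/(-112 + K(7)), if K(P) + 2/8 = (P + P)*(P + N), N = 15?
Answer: -87256/783 ≈ -111.44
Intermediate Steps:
K(P) = -¼ + 2*P*(15 + P) (K(P) = -¼ + (P + P)*(P + 15) = -¼ + (2*P)*(15 + P) = -¼ + 2*P*(15 + P))
-21814/(-112 + K(7)) = -21814/(-112 + (-¼ + 2*7² + 30*7)) = -21814/(-112 + (-¼ + 2*49 + 210)) = -21814/(-112 + (-¼ + 98 + 210)) = -21814/(-112 + 1231/4) = -21814/783/4 = -21814*4/783 = -87256/783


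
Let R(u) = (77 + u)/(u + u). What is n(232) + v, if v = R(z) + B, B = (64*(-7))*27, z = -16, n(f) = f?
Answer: -379709/32 ≈ -11866.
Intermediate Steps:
R(u) = (77 + u)/(2*u) (R(u) = (77 + u)/((2*u)) = (77 + u)*(1/(2*u)) = (77 + u)/(2*u))
B = -12096 (B = -448*27 = -12096)
v = -387133/32 (v = (1/2)*(77 - 16)/(-16) - 12096 = (1/2)*(-1/16)*61 - 12096 = -61/32 - 12096 = -387133/32 ≈ -12098.)
n(232) + v = 232 - 387133/32 = -379709/32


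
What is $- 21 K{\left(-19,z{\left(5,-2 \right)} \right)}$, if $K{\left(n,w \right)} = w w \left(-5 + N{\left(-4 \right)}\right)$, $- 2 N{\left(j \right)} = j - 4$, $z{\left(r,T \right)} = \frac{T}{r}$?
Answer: $\frac{84}{25} \approx 3.36$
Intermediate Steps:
$N{\left(j \right)} = 2 - \frac{j}{2}$ ($N{\left(j \right)} = - \frac{j - 4}{2} = - \frac{-4 + j}{2} = 2 - \frac{j}{2}$)
$K{\left(n,w \right)} = - w^{2}$ ($K{\left(n,w \right)} = w w \left(-5 + \left(2 - -2\right)\right) = w^{2} \left(-5 + \left(2 + 2\right)\right) = w^{2} \left(-5 + 4\right) = w^{2} \left(-1\right) = - w^{2}$)
$- 21 K{\left(-19,z{\left(5,-2 \right)} \right)} = - 21 \left(- \left(- \frac{2}{5}\right)^{2}\right) = - 21 \left(\left(-1\right) \frac{4}{25}\right) = \left(-21\right) \left(- \frac{4}{25}\right) = \frac{84}{25}$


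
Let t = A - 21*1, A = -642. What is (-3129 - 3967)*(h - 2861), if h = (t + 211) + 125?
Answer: 22622048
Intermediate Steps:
t = -663 (t = -642 - 21*1 = -642 - 21 = -663)
h = -327 (h = (-663 + 211) + 125 = -452 + 125 = -327)
(-3129 - 3967)*(h - 2861) = (-3129 - 3967)*(-327 - 2861) = -7096*(-3188) = 22622048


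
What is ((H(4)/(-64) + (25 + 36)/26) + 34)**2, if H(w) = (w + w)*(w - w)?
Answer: 893025/676 ≈ 1321.0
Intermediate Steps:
H(w) = 0 (H(w) = (2*w)*0 = 0)
((H(4)/(-64) + (25 + 36)/26) + 34)**2 = ((0/(-64) + (25 + 36)/26) + 34)**2 = ((0*(-1/64) + 61*(1/26)) + 34)**2 = ((0 + 61/26) + 34)**2 = (61/26 + 34)**2 = (945/26)**2 = 893025/676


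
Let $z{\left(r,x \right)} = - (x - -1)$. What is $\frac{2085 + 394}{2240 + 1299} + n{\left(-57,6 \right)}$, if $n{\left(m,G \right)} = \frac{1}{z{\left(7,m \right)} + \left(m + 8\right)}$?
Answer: $\frac{20892}{24773} \approx 0.84334$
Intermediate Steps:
$z{\left(r,x \right)} = -1 - x$ ($z{\left(r,x \right)} = - (x + 1) = - (1 + x) = -1 - x$)
$n{\left(m,G \right)} = \frac{1}{7}$ ($n{\left(m,G \right)} = \frac{1}{\left(-1 - m\right) + \left(m + 8\right)} = \frac{1}{\left(-1 - m\right) + \left(8 + m\right)} = \frac{1}{7}$)
$\frac{2085 + 394}{2240 + 1299} + n{\left(-57,6 \right)} = \frac{2085 + 394}{2240 + 1299} + \frac{1}{7} = \frac{2479}{3539} + \frac{1}{7} = \frac{20892}{24773}$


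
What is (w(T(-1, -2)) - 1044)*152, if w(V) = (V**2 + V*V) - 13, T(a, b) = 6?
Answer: -149720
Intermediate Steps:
w(V) = -13 + 2*V**2 (w(V) = (V**2 + V**2) - 13 = 2*V**2 - 13 = -13 + 2*V**2)
(w(T(-1, -2)) - 1044)*152 = ((-13 + 2*6**2) - 1044)*152 = ((-13 + 2*36) - 1044)*152 = ((-13 + 72) - 1044)*152 = (59 - 1044)*152 = -985*152 = -149720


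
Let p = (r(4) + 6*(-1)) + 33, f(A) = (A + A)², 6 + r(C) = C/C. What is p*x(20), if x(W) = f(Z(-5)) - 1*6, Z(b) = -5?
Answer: 2068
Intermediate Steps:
r(C) = -5 (r(C) = -6 + C/C = -6 + 1 = -5)
f(A) = 4*A² (f(A) = (2*A)² = 4*A²)
x(W) = 94 (x(W) = 4*(-5)² - 1*6 = 4*25 - 6 = 100 - 6 = 94)
p = 22 (p = (-5 + 6*(-1)) + 33 = (-5 - 6) + 33 = -11 + 33 = 22)
p*x(20) = 22*94 = 2068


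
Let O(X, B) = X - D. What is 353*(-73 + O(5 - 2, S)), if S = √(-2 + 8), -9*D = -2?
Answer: -223096/9 ≈ -24788.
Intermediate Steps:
D = 2/9 (D = -⅑*(-2) = 2/9 ≈ 0.22222)
S = √6 ≈ 2.4495
O(X, B) = -2/9 + X (O(X, B) = X - 1*2/9 = X - 2/9 = -2/9 + X)
353*(-73 + O(5 - 2, S)) = 353*(-73 + (-2/9 + (5 - 2))) = 353*(-73 + (-2/9 + 3)) = 353*(-73 + 25/9) = 353*(-632/9) = -223096/9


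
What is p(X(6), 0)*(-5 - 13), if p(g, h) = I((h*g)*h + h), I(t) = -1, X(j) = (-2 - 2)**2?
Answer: 18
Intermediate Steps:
X(j) = 16 (X(j) = (-4)**2 = 16)
p(g, h) = -1
p(X(6), 0)*(-5 - 13) = -(-5 - 13) = -1*(-18) = 18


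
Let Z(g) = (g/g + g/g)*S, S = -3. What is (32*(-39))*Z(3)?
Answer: 7488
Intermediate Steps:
Z(g) = -6 (Z(g) = (g/g + g/g)*(-3) = (1 + 1)*(-3) = 2*(-3) = -6)
(32*(-39))*Z(3) = (32*(-39))*(-6) = -1248*(-6) = 7488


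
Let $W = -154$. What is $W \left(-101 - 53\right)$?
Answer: $23716$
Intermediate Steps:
$W \left(-101 - 53\right) = - 154 \left(-101 - 53\right) = \left(-154\right) \left(-154\right) = 23716$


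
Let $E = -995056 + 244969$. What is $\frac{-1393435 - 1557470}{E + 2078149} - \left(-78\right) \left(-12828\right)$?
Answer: $- \frac{1328840539113}{1328062} \approx -1.0006 \cdot 10^{6}$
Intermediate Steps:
$E = -750087$
$\frac{-1393435 - 1557470}{E + 2078149} - \left(-78\right) \left(-12828\right) = \frac{-1393435 - 1557470}{-750087 + 2078149} - \left(-78\right) \left(-12828\right) = - \frac{2950905}{1328062} - 1000584 = - \frac{1328840539113}{1328062}$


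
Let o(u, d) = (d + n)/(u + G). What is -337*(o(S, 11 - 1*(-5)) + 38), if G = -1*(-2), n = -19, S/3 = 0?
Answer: -24601/2 ≈ -12301.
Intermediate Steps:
S = 0 (S = 3*0 = 0)
G = 2
o(u, d) = (-19 + d)/(2 + u) (o(u, d) = (d - 19)/(u + 2) = (-19 + d)/(2 + u))
-337*(o(S, 11 - 1*(-5)) + 38) = -337*((-19 + (11 - 1*(-5)))/(2 + 0) + 38) = -337*((-19 + (11 + 5))/2 + 38) = -337*((-19 + 16)/2 + 38) = -337*((½)*(-3) + 38) = -337*(-3/2 + 38) = -337*73/2 = -24601/2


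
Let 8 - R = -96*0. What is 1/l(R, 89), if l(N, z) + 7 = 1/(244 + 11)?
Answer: -255/1784 ≈ -0.14294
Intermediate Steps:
R = 8 (R = 8 - (-96)*0 = 8 - 1*0 = 8 + 0 = 8)
l(N, z) = -1784/255 (l(N, z) = -7 + 1/(244 + 11) = -7 + 1/255 = -1784/255)
1/l(R, 89) = 1/(-1784/255) = -255/1784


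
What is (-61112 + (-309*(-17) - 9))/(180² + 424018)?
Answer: -27934/228209 ≈ -0.12241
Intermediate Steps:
(-61112 + (-309*(-17) - 9))/(180² + 424018) = (-61112 + (5253 - 9))/(32400 + 424018) = (-61112 + 5244)/456418 = -55868*1/456418 = -27934/228209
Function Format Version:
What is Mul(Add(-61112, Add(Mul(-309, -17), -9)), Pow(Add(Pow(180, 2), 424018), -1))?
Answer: Rational(-27934, 228209) ≈ -0.12241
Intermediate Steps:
Mul(Add(-61112, Add(Mul(-309, -17), -9)), Pow(Add(Pow(180, 2), 424018), -1)) = Mul(Add(-61112, Add(5253, -9)), Pow(Add(32400, 424018), -1)) = Mul(Add(-61112, 5244), Pow(456418, -1)) = Mul(-55868, Rational(1, 456418)) = Rational(-27934, 228209)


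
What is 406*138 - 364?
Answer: 55664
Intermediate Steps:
406*138 - 364 = 56028 - 364 = 55664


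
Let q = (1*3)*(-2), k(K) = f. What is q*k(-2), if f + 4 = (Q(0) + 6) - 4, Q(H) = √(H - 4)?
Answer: 12 - 12*I ≈ 12.0 - 12.0*I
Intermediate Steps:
Q(H) = √(-4 + H)
f = -2 + 2*I (f = -4 + ((√(-4 + 0) + 6) - 4) = -4 + ((√(-4) + 6) - 4) = -4 + ((2*I + 6) - 4) = -4 + ((6 + 2*I) - 4) = -4 + (2 + 2*I) = -2 + 2*I ≈ -2.0 + 2.0*I)
k(K) = -2 + 2*I
q = -6 (q = 3*(-2) = -6)
q*k(-2) = -6*(-2 + 2*I) = 12 - 12*I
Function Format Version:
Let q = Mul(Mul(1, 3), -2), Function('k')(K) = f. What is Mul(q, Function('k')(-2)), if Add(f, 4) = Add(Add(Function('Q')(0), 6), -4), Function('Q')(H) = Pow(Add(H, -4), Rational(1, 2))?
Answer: Add(12, Mul(-12, I)) ≈ Add(12.000, Mul(-12.000, I))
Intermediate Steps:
Function('Q')(H) = Pow(Add(-4, H), Rational(1, 2))
f = Add(-2, Mul(2, I)) (f = Add(-4, Add(Add(Pow(Add(-4, 0), Rational(1, 2)), 6), -4)) = Add(-4, Add(Add(Pow(-4, Rational(1, 2)), 6), -4)) = Add(-4, Add(Add(Mul(2, I), 6), -4)) = Add(-4, Add(Add(6, Mul(2, I)), -4)) = Add(-4, Add(2, Mul(2, I))) = Add(-2, Mul(2, I)) ≈ Add(-2.0000, Mul(2.0000, I)))
Function('k')(K) = Add(-2, Mul(2, I))
q = -6 (q = Mul(3, -2) = -6)
Mul(q, Function('k')(-2)) = Mul(-6, Add(-2, Mul(2, I))) = Add(12, Mul(-12, I))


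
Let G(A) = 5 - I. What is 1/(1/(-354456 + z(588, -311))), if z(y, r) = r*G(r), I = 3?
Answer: -355078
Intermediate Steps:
G(A) = 2 (G(A) = 5 - 1*3 = 5 - 3 = 2)
z(y, r) = 2*r (z(y, r) = r*2 = 2*r)
1/(1/(-354456 + z(588, -311))) = 1/(1/(-354456 + 2*(-311))) = 1/(1/(-354456 - 622)) = 1/(1/(-355078)) = 1/(-1/355078) = -355078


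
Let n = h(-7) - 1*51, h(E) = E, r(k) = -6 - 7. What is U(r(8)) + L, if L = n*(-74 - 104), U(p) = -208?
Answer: 10116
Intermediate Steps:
r(k) = -13
n = -58 (n = -7 - 1*51 = -7 - 51 = -58)
L = 10324 (L = -58*(-74 - 104) = -58*(-178) = 10324)
U(r(8)) + L = -208 + 10324 = 10116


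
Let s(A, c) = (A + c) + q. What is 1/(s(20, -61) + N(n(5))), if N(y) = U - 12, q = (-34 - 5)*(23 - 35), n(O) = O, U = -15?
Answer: 1/400 ≈ 0.0025000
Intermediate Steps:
q = 468 (q = -39*(-12) = 468)
N(y) = -27 (N(y) = -15 - 12 = -27)
s(A, c) = 468 + A + c (s(A, c) = (A + c) + 468 = 468 + A + c)
1/(s(20, -61) + N(n(5))) = 1/((468 + 20 - 61) - 27) = 1/(427 - 27) = 1/400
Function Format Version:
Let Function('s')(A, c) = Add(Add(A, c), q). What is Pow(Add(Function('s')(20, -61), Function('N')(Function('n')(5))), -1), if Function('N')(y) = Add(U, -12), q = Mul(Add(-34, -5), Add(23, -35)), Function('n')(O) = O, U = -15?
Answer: Rational(1, 400) ≈ 0.0025000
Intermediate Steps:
q = 468 (q = Mul(-39, -12) = 468)
Function('N')(y) = -27 (Function('N')(y) = Add(-15, -12) = -27)
Function('s')(A, c) = Add(468, A, c) (Function('s')(A, c) = Add(Add(A, c), 468) = Add(468, A, c))
Pow(Add(Function('s')(20, -61), Function('N')(Function('n')(5))), -1) = Pow(Add(Add(468, 20, -61), -27), -1) = Pow(Add(427, -27), -1) = Pow(400, -1) = Rational(1, 400)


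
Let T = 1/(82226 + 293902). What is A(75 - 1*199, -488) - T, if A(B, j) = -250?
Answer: -94032001/376128 ≈ -250.00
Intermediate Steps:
T = 1/376128 ≈ 2.6587e-6
A(75 - 1*199, -488) - T = -250 - 1*1/376128 = -250 - 1/376128 = -94032001/376128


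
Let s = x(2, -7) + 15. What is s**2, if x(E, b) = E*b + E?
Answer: 9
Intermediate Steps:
x(E, b) = E + E*b
s = 3 (s = 2*(1 - 7) + 15 = 2*(-6) + 15 = -12 + 15 = 3)
s**2 = 3**2 = 9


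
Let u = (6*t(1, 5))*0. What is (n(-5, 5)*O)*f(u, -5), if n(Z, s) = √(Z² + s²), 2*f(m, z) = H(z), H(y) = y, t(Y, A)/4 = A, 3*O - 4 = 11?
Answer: -125*√2/2 ≈ -88.388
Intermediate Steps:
O = 5 (O = 4/3 + (⅓)*11 = 4/3 + 11/3 = 5)
t(Y, A) = 4*A
u = 0 (u = (6*(4*5))*0 = (6*20)*0 = 120*0 = 0)
f(m, z) = z/2
(n(-5, 5)*O)*f(u, -5) = (√((-5)² + 5²)*5)*((½)*(-5)) = (√(25 + 25)*5)*(-5/2) = (√50*5)*(-5/2) = ((5*√2)*5)*(-5/2) = (25*√2)*(-5/2) = -125*√2/2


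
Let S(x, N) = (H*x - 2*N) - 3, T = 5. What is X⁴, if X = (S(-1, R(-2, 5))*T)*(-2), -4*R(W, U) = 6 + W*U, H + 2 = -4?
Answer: 10000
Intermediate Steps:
H = -6 (H = -2 - 4 = -6)
R(W, U) = -3/2 - U*W/4 (R(W, U) = -(6 + W*U)/4 = -(6 + U*W)/4 = -3/2 - U*W/4)
S(x, N) = -3 - 6*x - 2*N (S(x, N) = (-6*x - 2*N) - 3 = -3 - 6*x - 2*N)
X = -10 (X = ((-3 - 6*(-1) - 2*(-3/2 - ¼*5*(-2)))*5)*(-2) = ((-3 + 6 - 2*(-3/2 + 5/2))*5)*(-2) = ((-3 + 6 - 2*1)*5)*(-2) = ((-3 + 6 - 2)*5)*(-2) = (1*5)*(-2) = 5*(-2) = -10)
X⁴ = (-10)⁴ = 10000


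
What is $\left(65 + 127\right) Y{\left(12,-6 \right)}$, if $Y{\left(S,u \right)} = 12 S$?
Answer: $27648$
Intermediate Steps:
$\left(65 + 127\right) Y{\left(12,-6 \right)} = \left(65 + 127\right) 12 \cdot 12 = 192 \cdot 144 = 27648$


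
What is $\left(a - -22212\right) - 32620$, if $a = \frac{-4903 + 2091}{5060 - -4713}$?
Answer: $- \frac{101720196}{9773} \approx -10408.0$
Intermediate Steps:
$a = - \frac{2812}{9773}$ ($a = - \frac{2812}{5060 + 4713} = - \frac{2812}{9773} \approx -0.28773$)
$\left(a - -22212\right) - 32620 = \left(- \frac{2812}{9773} - -22212\right) - 32620 = \left(- \frac{2812}{9773} + 22212\right) - 32620 = \frac{217075064}{9773} - 32620 = - \frac{101720196}{9773}$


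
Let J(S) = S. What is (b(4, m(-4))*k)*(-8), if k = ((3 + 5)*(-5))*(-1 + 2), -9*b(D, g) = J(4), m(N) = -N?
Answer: -1280/9 ≈ -142.22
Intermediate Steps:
b(D, g) = -4/9 (b(D, g) = -⅑*4 = -4/9)
k = -40 (k = (8*(-5))*1 = -40*1 = -40)
(b(4, m(-4))*k)*(-8) = -4/9*(-40)*(-8) = (160/9)*(-8) = -1280/9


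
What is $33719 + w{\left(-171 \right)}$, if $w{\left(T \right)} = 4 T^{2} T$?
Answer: $-19967125$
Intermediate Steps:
$w{\left(T \right)} = 4 T^{3}$
$33719 + w{\left(-171 \right)} = 33719 + 4 \left(-171\right)^{3} = 33719 + 4 \left(-5000211\right) = 33719 - 20000844 = -19967125$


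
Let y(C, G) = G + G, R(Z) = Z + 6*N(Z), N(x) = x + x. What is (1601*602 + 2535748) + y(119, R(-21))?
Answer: 3499004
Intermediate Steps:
N(x) = 2*x
R(Z) = 13*Z (R(Z) = Z + 6*(2*Z) = Z + 12*Z = 13*Z)
y(C, G) = 2*G
(1601*602 + 2535748) + y(119, R(-21)) = (1601*602 + 2535748) + 2*(13*(-21)) = (963802 + 2535748) + 2*(-273) = 3499550 - 546 = 3499004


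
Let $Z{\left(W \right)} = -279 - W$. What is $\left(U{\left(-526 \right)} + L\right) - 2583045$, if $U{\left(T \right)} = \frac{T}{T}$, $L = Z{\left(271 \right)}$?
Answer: $-2583594$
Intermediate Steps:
$L = -550$ ($L = -279 - 271 = -550$)
$U{\left(T \right)} = 1$
$\left(U{\left(-526 \right)} + L\right) - 2583045 = \left(1 - 550\right) - 2583045 = -549 - 2583045 = -2583594$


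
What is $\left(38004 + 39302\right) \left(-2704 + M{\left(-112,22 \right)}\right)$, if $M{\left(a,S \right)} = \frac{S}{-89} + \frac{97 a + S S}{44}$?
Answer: $- \frac{222518595378}{979} \approx -2.2729 \cdot 10^{8}$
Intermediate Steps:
$M{\left(a,S \right)} = - \frac{S}{89} + \frac{S^{2}}{44} + \frac{97 a}{44}$ ($M{\left(a,S \right)} = S \left(- \frac{1}{89}\right) + \left(97 a + S^{2}\right) \frac{1}{44} = - \frac{S}{89} + \left(S^{2} + 97 a\right) \frac{1}{44} = - \frac{S}{89} + \left(\frac{S^{2}}{44} + \frac{97 a}{44}\right) = - \frac{S}{89} + \frac{S^{2}}{44} + \frac{97 a}{44}$)
$\left(38004 + 39302\right) \left(-2704 + M{\left(-112,22 \right)}\right) = \left(38004 + 39302\right) \left(-2704 + \left(\left(- \frac{1}{89}\right) 22 + \frac{22^{2}}{44} + \frac{97}{44} \left(-112\right)\right)\right) = 77306 \left(-2704 - \frac{231197}{979}\right) = 77306 \left(- \frac{2878413}{979}\right) = - \frac{222518595378}{979}$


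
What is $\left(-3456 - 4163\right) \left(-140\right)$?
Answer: $1066660$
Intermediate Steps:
$\left(-3456 - 4163\right) \left(-140\right) = \left(-7619\right) \left(-140\right) = 1066660$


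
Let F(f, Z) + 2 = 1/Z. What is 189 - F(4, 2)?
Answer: 381/2 ≈ 190.50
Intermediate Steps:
F(f, Z) = -2 + 1/Z
189 - F(4, 2) = 189 - (-2 + 1/2) = 189 - 1*(-3/2) = 189 + 3/2 = 381/2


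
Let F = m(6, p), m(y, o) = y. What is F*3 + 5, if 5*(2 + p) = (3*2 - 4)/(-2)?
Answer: 23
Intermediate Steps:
p = -11/5 (p = -2 + ((3*2 - 4)/(-2))/5 = -2 + ((6 - 4)*(-½))/5 = -2 + (2*(-½))/5 = -2 + (⅕)*(-1) = -2 - ⅕ = -11/5 ≈ -2.2000)
F = 6
F*3 + 5 = 6*3 + 5 = 18 + 5 = 23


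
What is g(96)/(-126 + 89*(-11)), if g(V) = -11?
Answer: 11/1105 ≈ 0.0099548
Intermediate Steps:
g(96)/(-126 + 89*(-11)) = -11/(-126 + 89*(-11)) = -11/(-126 - 979) = -11/(-1105) = -11*(-1/1105) = 11/1105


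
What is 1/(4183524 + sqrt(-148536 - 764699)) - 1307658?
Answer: (-1307658*sqrt(913235) + 5470618626791*I)/(sqrt(913235) - 4183524*I) ≈ -1.3077e+6 + 2.3842e-7*I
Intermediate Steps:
1/(4183524 + sqrt(-148536 - 764699)) - 1307658 = 1/(4183524 + sqrt(-913235)) - 1307658 = 1/(4183524 + I*sqrt(913235)) - 1307658 = -1307658 + 1/(4183524 + I*sqrt(913235))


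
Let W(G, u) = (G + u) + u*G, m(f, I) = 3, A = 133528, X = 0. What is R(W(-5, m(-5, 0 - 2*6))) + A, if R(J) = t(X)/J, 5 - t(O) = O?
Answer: 2269971/17 ≈ 1.3353e+5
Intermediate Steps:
t(O) = 5 - O
W(G, u) = G + u + G*u (W(G, u) = (G + u) + G*u = G + u + G*u)
R(J) = 5/J (R(J) = (5 - 1*0)/J = (5 + 0)/J = 5/J)
R(W(-5, m(-5, 0 - 2*6))) + A = 5/(-5 + 3 - 5*3) + 133528 = 5/(-5 + 3 - 15) + 133528 = 5/(-17) + 133528 = 5*(-1/17) + 133528 = -5/17 + 133528 = 2269971/17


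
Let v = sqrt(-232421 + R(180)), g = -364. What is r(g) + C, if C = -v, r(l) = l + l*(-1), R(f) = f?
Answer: -I*sqrt(232241) ≈ -481.91*I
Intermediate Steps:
v = I*sqrt(232241) (v = sqrt(-232421 + 180) = sqrt(-232241) = I*sqrt(232241) ≈ 481.91*I)
r(l) = 0 (r(l) = l - l = 0)
C = -I*sqrt(232241) ≈ -481.91*I
r(g) + C = 0 - I*sqrt(232241) = -I*sqrt(232241)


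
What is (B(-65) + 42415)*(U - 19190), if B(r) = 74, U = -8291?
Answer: -1167640209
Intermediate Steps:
(B(-65) + 42415)*(U - 19190) = (74 + 42415)*(-8291 - 19190) = 42489*(-27481) = -1167640209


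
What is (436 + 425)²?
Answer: 741321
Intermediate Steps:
(436 + 425)² = 861² = 741321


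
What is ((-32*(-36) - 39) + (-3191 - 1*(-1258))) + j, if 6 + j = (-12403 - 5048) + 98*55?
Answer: -12887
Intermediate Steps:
j = -12067 (j = -6 + ((-12403 - 5048) + 98*55) = -6 + (-17451 + 5390) = -6 - 12061 = -12067)
((-32*(-36) - 39) + (-3191 - 1*(-1258))) + j = ((-32*(-36) - 39) + (-3191 - 1*(-1258))) - 12067 = ((1152 - 39) + (-3191 + 1258)) - 12067 = (1113 - 1933) - 12067 = -820 - 12067 = -12887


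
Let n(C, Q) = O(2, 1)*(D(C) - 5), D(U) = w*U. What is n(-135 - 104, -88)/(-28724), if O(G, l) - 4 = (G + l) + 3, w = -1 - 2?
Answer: -1780/7181 ≈ -0.24788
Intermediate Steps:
w = -3
D(U) = -3*U
O(G, l) = 7 + G + l (O(G, l) = 4 + ((G + l) + 3) = 4 + (3 + G + l) = 7 + G + l)
n(C, Q) = -50 - 30*C (n(C, Q) = (7 + 2 + 1)*(-3*C - 5) = 10*(-5 - 3*C) = -50 - 30*C)
n(-135 - 104, -88)/(-28724) = (-50 - 30*(-135 - 104))/(-28724) = (-50 - 30*(-239))*(-1/28724) = (-50 + 7170)*(-1/28724) = 7120*(-1/28724) = -1780/7181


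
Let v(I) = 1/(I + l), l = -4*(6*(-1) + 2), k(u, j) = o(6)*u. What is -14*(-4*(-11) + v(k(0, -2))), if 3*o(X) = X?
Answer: -4935/8 ≈ -616.88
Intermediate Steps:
o(X) = X/3
k(u, j) = 2*u (k(u, j) = ((1/3)*6)*u = 2*u)
l = 16 (l = -4*(-6 + 2) = -4*(-4) = 16)
v(I) = 1/(16 + I) (v(I) = 1/(I + 16) = 1/(16 + I))
-14*(-4*(-11) + v(k(0, -2))) = -14*(-4*(-11) + 1/(16 + 2*0)) = -14*(44 + 1/(16 + 0)) = -14*(44 + 1/16) = -14*705/16 = -4935/8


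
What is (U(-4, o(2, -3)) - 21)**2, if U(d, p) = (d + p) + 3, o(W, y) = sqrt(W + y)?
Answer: (22 - I)**2 ≈ 483.0 - 44.0*I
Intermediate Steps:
U(d, p) = 3 + d + p
(U(-4, o(2, -3)) - 21)**2 = ((3 - 4 + sqrt(2 - 3)) - 21)**2 = ((3 - 4 + sqrt(-1)) - 21)**2 = ((3 - 4 + I) - 21)**2 = ((-1 + I) - 21)**2 = (-22 + I)**2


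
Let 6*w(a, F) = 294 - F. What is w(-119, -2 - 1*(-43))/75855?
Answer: 253/455130 ≈ 0.00055589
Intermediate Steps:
w(a, F) = 49 - F/6 (w(a, F) = (294 - F)/6 = 49 - F/6)
w(-119, -2 - 1*(-43))/75855 = (49 - (-2 - 1*(-43))/6)/75855 = (49 - (-2 + 43)/6)*(1/75855) = (49 - 1/6*41)*(1/75855) = (49 - 41/6)*(1/75855) = (253/6)*(1/75855) = 253/455130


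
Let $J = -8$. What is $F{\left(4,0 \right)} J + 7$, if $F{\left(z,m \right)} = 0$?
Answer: $7$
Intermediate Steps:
$F{\left(4,0 \right)} J + 7 = 0 \left(-8\right) + 7 = 0 + 7 = 7$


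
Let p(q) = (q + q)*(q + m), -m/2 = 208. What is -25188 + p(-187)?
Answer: 200334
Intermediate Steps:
m = -416 (m = -2*208 = -416)
p(q) = 2*q*(-416 + q) (p(q) = (q + q)*(q - 416) = (2*q)*(-416 + q) = 2*q*(-416 + q))
-25188 + p(-187) = -25188 + 2*(-187)*(-416 - 187) = -25188 + 2*(-187)*(-603) = -25188 + 225522 = 200334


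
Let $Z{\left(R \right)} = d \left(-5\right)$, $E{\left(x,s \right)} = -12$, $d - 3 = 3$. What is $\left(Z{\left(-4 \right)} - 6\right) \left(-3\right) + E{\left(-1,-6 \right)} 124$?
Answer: $-1380$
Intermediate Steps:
$d = 6$ ($d = 3 + 3 = 6$)
$Z{\left(R \right)} = -30$ ($Z{\left(R \right)} = 6 \left(-5\right) = -30$)
$\left(Z{\left(-4 \right)} - 6\right) \left(-3\right) + E{\left(-1,-6 \right)} 124 = \left(-30 - 6\right) \left(-3\right) - 1488 = \left(-36\right) \left(-3\right) - 1488 = 108 - 1488 = -1380$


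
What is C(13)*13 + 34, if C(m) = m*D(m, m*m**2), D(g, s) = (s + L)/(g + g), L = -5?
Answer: 14282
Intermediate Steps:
D(g, s) = (-5 + s)/(2*g) (D(g, s) = (s - 5)/(g + g) = (-5 + s)/((2*g)) = (-5 + s)*(1/(2*g)) = (-5 + s)/(2*g))
C(m) = -5/2 + m**3/2 (C(m) = m*((-5 + m*m**2)/(2*m)) = m*((-5 + m**3)/(2*m)) = -5/2 + m**3/2)
C(13)*13 + 34 = (-5/2 + (1/2)*13**3)*13 + 34 = (-5/2 + (1/2)*2197)*13 + 34 = (-5/2 + 2197/2)*13 + 34 = 1096*13 + 34 = 14248 + 34 = 14282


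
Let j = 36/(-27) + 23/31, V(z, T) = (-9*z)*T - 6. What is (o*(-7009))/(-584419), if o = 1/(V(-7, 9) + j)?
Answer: 651837/30458749442 ≈ 2.1401e-5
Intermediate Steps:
V(z, T) = -6 - 9*T*z (V(z, T) = -9*T*z - 6 = -6 - 9*T*z)
j = -55/93 (j = 36*(-1/27) + 23*(1/31) = -4/3 + 23/31 = -55/93 ≈ -0.59140)
o = 93/52118 (o = 1/((-6 - 9*9*(-7)) - 55/93) = 1/((-6 + 567) - 55/93) = 1/(561 - 55/93) = 1/(52118/93) = 93/52118 ≈ 0.0017844)
(o*(-7009))/(-584419) = ((93/52118)*(-7009))/(-584419) = -651837/52118*(-1/584419) = 651837/30458749442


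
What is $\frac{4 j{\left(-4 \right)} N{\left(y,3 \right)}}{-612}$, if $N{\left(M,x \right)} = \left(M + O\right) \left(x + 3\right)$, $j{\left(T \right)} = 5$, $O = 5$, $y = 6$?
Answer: $- \frac{110}{51} \approx -2.1569$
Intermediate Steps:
$N{\left(M,x \right)} = \left(3 + x\right) \left(5 + M\right)$ ($N{\left(M,x \right)} = \left(M + 5\right) \left(x + 3\right) = \left(5 + M\right) \left(3 + x\right) = \left(3 + x\right) \left(5 + M\right)$)
$\frac{4 j{\left(-4 \right)} N{\left(y,3 \right)}}{-612} = \frac{4 \cdot 5 \left(15 + 3 \cdot 6 + 5 \cdot 3 + 6 \cdot 3\right)}{-612} = 20 \left(15 + 18 + 15 + 18\right) \left(- \frac{1}{612}\right) = 20 \cdot 66 \left(- \frac{1}{612}\right) = 1320 \left(- \frac{1}{612}\right) = - \frac{110}{51}$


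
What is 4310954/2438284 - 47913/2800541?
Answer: 5978088962411/3414257155822 ≈ 1.7509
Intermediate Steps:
4310954/2438284 - 47913/2800541 = 4310954*(1/2438284) - 47913*1/2800541 = 2155477/1219142 - 47913/2800541 = 5978088962411/3414257155822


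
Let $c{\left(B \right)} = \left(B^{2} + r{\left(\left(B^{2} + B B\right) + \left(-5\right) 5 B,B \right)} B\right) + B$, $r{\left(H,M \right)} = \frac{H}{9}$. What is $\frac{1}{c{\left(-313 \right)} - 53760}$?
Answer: $- \frac{3}{21127585} \approx -1.4199 \cdot 10^{-7}$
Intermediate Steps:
$r{\left(H,M \right)} = \frac{H}{9}$ ($r{\left(H,M \right)} = H \frac{1}{9} = \frac{H}{9}$)
$c{\left(B \right)} = B + B^{2} + B \left(- \frac{25 B}{9} + \frac{2 B^{2}}{9}\right)$ ($c{\left(B \right)} = \left(B^{2} + \frac{\left(B^{2} + B B\right) + \left(-5\right) 5 B}{9} B\right) + B = \left(B^{2} + \frac{\left(B^{2} + B^{2}\right) - 25 B}{9} B\right) + B = \left(B^{2} + \frac{2 B^{2} - 25 B}{9} B\right) + B = \left(B^{2} + \frac{- 25 B + 2 B^{2}}{9} B\right) + B = \left(B^{2} + \left(- \frac{25 B}{9} + \frac{2 B^{2}}{9}\right) B\right) + B = \left(B^{2} + B \left(- \frac{25 B}{9} + \frac{2 B^{2}}{9}\right)\right) + B = B + B^{2} + B \left(- \frac{25 B}{9} + \frac{2 B^{2}}{9}\right)$)
$\frac{1}{c{\left(-313 \right)} - 53760} = \frac{1}{\frac{1}{9} \left(-313\right) \left(9 - -5008 + 2 \left(-313\right)^{2}\right) - 53760} = \frac{1}{\frac{1}{9} \left(-313\right) \left(9 + 5008 + 2 \cdot 97969\right) - 53760} = \frac{1}{\frac{1}{9} \left(-313\right) \left(9 + 5008 + 195938\right) - 53760} = \frac{1}{\frac{1}{9} \left(-313\right) 200955 - 53760} = \frac{1}{- \frac{20966305}{3} - 53760} = \frac{1}{- \frac{21127585}{3}} = - \frac{3}{21127585}$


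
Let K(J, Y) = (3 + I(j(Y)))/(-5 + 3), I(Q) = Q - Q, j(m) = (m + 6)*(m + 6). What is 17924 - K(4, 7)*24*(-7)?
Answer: 17672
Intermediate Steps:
j(m) = (6 + m)² (j(m) = (6 + m)*(6 + m) = (6 + m)²)
I(Q) = 0
K(J, Y) = -3/2 (K(J, Y) = (3 + 0)/(-5 + 3) = 3/(-2) = 3*(-½) = -3/2)
17924 - K(4, 7)*24*(-7) = 17924 - (-3/2*24)*(-7) = 17924 - (-36)*(-7) = 17924 - 1*252 = 17924 - 252 = 17672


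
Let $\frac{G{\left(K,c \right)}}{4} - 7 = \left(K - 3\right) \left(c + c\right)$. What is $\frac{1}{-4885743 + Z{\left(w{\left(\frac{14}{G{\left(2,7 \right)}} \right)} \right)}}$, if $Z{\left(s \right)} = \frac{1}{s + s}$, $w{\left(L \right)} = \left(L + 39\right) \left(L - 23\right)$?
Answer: $- \frac{3619}{17681503919} \approx -2.0468 \cdot 10^{-7}$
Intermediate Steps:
$G{\left(K,c \right)} = 28 + 8 c \left(-3 + K\right)$ ($G{\left(K,c \right)} = 28 + 4 \left(K - 3\right) \left(c + c\right) = 28 + 4 \left(-3 + K\right) 2 c = 28 + 4 \cdot 2 c \left(-3 + K\right) = 28 + 8 c \left(-3 + K\right)$)
$w{\left(L \right)} = \left(-23 + L\right) \left(39 + L\right)$ ($w{\left(L \right)} = \left(39 + L\right) \left(-23 + L\right) = \left(-23 + L\right) \left(39 + L\right)$)
$Z{\left(s \right)} = \frac{1}{2 s}$
$\frac{1}{-4885743 + Z{\left(w{\left(\frac{14}{G{\left(2,7 \right)}} \right)} \right)}} = \frac{1}{-4885743 + \frac{1}{2 \left(-897 + \left(\frac{14}{28 - 168 + 8 \cdot 2 \cdot 7}\right)^{2} + 16 \frac{14}{28 - 168 + 8 \cdot 2 \cdot 7}\right)}} = \frac{1}{-4885743 + \frac{1}{2 \left(-897 + \left(\frac{14}{28 - 168 + 112}\right)^{2} + 16 \frac{14}{28 - 168 + 112}\right)}} = \frac{1}{-4885743 + \frac{1}{2 \left(-897 + \left(\frac{14}{-28}\right)^{2} + 16 \frac{14}{-28}\right)}} = \frac{1}{-4885743 + \frac{1}{2 \left(-897 + \left(14 \left(- \frac{1}{28}\right)\right)^{2} + 16 \cdot 14 \left(- \frac{1}{28}\right)\right)}} = \frac{1}{-4885743 + \frac{1}{2 \left(-897 + \left(- \frac{1}{2}\right)^{2} + 16 \left(- \frac{1}{2}\right)\right)}} = \frac{1}{-4885743 + \frac{1}{2 \left(-897 + \frac{1}{4} - 8\right)}} = \frac{1}{-4885743 + \frac{1}{2 \left(- \frac{3619}{4}\right)}} = \frac{1}{-4885743 + \frac{1}{2} \left(- \frac{4}{3619}\right)} = \frac{1}{-4885743 - \frac{2}{3619}} = \frac{1}{- \frac{17681503919}{3619}} = - \frac{3619}{17681503919}$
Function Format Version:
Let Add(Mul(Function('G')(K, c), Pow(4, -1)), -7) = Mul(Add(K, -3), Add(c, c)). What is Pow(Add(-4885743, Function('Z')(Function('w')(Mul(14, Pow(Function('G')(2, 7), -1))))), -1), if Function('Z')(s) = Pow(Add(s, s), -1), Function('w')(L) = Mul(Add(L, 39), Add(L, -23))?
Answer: Rational(-3619, 17681503919) ≈ -2.0468e-7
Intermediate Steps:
Function('G')(K, c) = Add(28, Mul(8, c, Add(-3, K))) (Function('G')(K, c) = Add(28, Mul(4, Mul(Add(K, -3), Add(c, c)))) = Add(28, Mul(4, Mul(Add(-3, K), Mul(2, c)))) = Add(28, Mul(4, Mul(2, c, Add(-3, K)))) = Add(28, Mul(8, c, Add(-3, K))))
Function('w')(L) = Mul(Add(-23, L), Add(39, L)) (Function('w')(L) = Mul(Add(39, L), Add(-23, L)) = Mul(Add(-23, L), Add(39, L)))
Function('Z')(s) = Mul(Rational(1, 2), Pow(s, -1)) (Function('Z')(s) = Pow(Mul(2, s), -1) = Mul(Rational(1, 2), Pow(s, -1)))
Pow(Add(-4885743, Function('Z')(Function('w')(Mul(14, Pow(Function('G')(2, 7), -1))))), -1) = Pow(Add(-4885743, Mul(Rational(1, 2), Pow(Add(-897, Pow(Mul(14, Pow(Add(28, Mul(-24, 7), Mul(8, 2, 7)), -1)), 2), Mul(16, Mul(14, Pow(Add(28, Mul(-24, 7), Mul(8, 2, 7)), -1)))), -1))), -1) = Pow(Add(-4885743, Mul(Rational(1, 2), Pow(Add(-897, Pow(Mul(14, Pow(Add(28, -168, 112), -1)), 2), Mul(16, Mul(14, Pow(Add(28, -168, 112), -1)))), -1))), -1) = Pow(Add(-4885743, Mul(Rational(1, 2), Pow(Add(-897, Pow(Mul(14, Pow(-28, -1)), 2), Mul(16, Mul(14, Pow(-28, -1)))), -1))), -1) = Pow(Add(-4885743, Mul(Rational(1, 2), Pow(Add(-897, Pow(Mul(14, Rational(-1, 28)), 2), Mul(16, Mul(14, Rational(-1, 28)))), -1))), -1) = Pow(Add(-4885743, Mul(Rational(1, 2), Pow(Add(-897, Pow(Rational(-1, 2), 2), Mul(16, Rational(-1, 2))), -1))), -1) = Pow(Add(-4885743, Mul(Rational(1, 2), Pow(Add(-897, Rational(1, 4), -8), -1))), -1) = Pow(Add(-4885743, Mul(Rational(1, 2), Pow(Rational(-3619, 4), -1))), -1) = Pow(Add(-4885743, Mul(Rational(1, 2), Rational(-4, 3619))), -1) = Pow(Add(-4885743, Rational(-2, 3619)), -1) = Pow(Rational(-17681503919, 3619), -1) = Rational(-3619, 17681503919)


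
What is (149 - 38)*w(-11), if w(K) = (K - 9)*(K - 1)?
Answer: 26640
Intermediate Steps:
w(K) = (-1 + K)*(-9 + K) (w(K) = (-9 + K)*(-1 + K) = (-1 + K)*(-9 + K))
(149 - 38)*w(-11) = (149 - 38)*(9 + (-11)**2 - 10*(-11)) = 111*(9 + 121 + 110) = 111*240 = 26640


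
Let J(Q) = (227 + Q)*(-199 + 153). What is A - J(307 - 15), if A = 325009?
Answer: 348883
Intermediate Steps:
J(Q) = -10442 - 46*Q (J(Q) = (227 + Q)*(-46) = -10442 - 46*Q)
A - J(307 - 15) = 325009 - (-10442 - 46*(307 - 15)) = 325009 - (-10442 - 46*292) = 325009 - (-10442 - 13432) = 325009 - 1*(-23874) = 325009 + 23874 = 348883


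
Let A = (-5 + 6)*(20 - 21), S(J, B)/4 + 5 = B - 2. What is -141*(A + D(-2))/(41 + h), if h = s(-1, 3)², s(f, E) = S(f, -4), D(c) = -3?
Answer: 188/659 ≈ 0.28528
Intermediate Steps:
S(J, B) = -28 + 4*B (S(J, B) = -20 + 4*(B - 2) = -20 + 4*(-2 + B) = -20 + (-8 + 4*B) = -28 + 4*B)
s(f, E) = -44 (s(f, E) = -28 + 4*(-4) = -28 - 16 = -44)
h = 1936 (h = (-44)² = 1936)
A = -1 (A = 1*(-1) = -1)
-141*(A + D(-2))/(41 + h) = -141*(-1 - 3)/(41 + 1936) = -(-564)/1977 = -141*(-4/1977) = 188/659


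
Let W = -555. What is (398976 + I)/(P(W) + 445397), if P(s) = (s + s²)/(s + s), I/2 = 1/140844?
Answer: 28096687873/31346240640 ≈ 0.89633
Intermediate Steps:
I = 1/70422 (I = 2/140844 = 2*(1/140844) = 1/70422 ≈ 1.4200e-5)
P(s) = (s + s²)/(2*s) (P(s) = (s + s²)/((2*s)) = (s + s²)*(1/(2*s)) = (s + s²)/(2*s))
(398976 + I)/(P(W) + 445397) = (398976 + 1/70422)/((½ + (½)*(-555)) + 445397) = 28096687873/(70422*((½ - 555/2) + 445397)) = 28096687873/(70422*(-277 + 445397)) = (28096687873/70422)/445120 = (28096687873/70422)*(1/445120) = 28096687873/31346240640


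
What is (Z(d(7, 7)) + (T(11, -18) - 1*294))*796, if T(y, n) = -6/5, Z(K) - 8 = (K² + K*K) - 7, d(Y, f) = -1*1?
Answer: -1162956/5 ≈ -2.3259e+5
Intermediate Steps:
d(Y, f) = -1
Z(K) = 1 + 2*K² (Z(K) = 8 + ((K² + K*K) - 7) = 8 + ((K² + K²) - 7) = 8 + (2*K² - 7) = 8 + (-7 + 2*K²) = 1 + 2*K²)
T(y, n) = -6/5 (T(y, n) = -6*⅕ = -6/5)
(Z(d(7, 7)) + (T(11, -18) - 1*294))*796 = ((1 + 2*(-1)²) + (-6/5 - 1*294))*796 = ((1 + 2*1) + (-6/5 - 294))*796 = ((1 + 2) - 1476/5)*796 = (3 - 1476/5)*796 = -1461/5*796 = -1162956/5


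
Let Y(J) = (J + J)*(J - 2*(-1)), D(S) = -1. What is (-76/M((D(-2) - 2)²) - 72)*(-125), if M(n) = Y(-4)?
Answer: 38375/4 ≈ 9593.8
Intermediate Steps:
Y(J) = 2*J*(2 + J) (Y(J) = (2*J)*(J + 2) = (2*J)*(2 + J) = 2*J*(2 + J))
M(n) = 16 (M(n) = 2*(-4)*(2 - 4) = 2*(-4)*(-2) = 16)
(-76/M((D(-2) - 2)²) - 72)*(-125) = (-76/16 - 72)*(-125) = (-76*1/16 - 72)*(-125) = (-19/4 - 72)*(-125) = -307/4*(-125) = 38375/4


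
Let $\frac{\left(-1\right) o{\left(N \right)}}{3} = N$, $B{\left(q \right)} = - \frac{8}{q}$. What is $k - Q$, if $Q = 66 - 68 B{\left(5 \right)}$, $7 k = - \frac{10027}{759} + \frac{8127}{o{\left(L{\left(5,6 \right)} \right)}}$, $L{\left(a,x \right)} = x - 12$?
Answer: $- \frac{5960509}{53130} \approx -112.19$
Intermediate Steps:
$L{\left(a,x \right)} = -12 + x$
$o{\left(N \right)} = - 3 N$
$k = \frac{665323}{10626}$ ($k = \frac{- \frac{10027}{759} + \frac{8127}{\left(-3\right) \left(-12 + 6\right)}}{7} = \frac{\left(-10027\right) \frac{1}{759} + \frac{8127}{\left(-3\right) \left(-6\right)}}{7} = \frac{- \frac{10027}{759} + \frac{8127}{18}}{7} = \frac{- \frac{10027}{759} + 8127 \cdot \frac{1}{18}}{7} = \frac{- \frac{10027}{759} + \frac{903}{2}}{7} = \frac{1}{7} \cdot \frac{665323}{1518} = \frac{665323}{10626} \approx 62.613$)
$Q = \frac{874}{5}$ ($Q = 66 - 68 \left(- \frac{8}{5}\right) = 66 - 68 \left(\left(-8\right) \frac{1}{5}\right) = 66 - - \frac{544}{5} = 66 + \frac{544}{5} = \frac{874}{5} \approx 174.8$)
$k - Q = \frac{665323}{10626} - \frac{874}{5} = - \frac{5960509}{53130}$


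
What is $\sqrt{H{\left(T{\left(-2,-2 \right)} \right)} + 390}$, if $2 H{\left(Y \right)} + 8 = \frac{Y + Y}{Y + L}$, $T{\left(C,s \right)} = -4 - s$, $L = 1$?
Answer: $2 \sqrt{97} \approx 19.698$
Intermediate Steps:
$H{\left(Y \right)} = -4 + \frac{Y}{1 + Y}$ ($H{\left(Y \right)} = -4 + \frac{\left(Y + Y\right) \frac{1}{Y + 1}}{2} = -4 + \frac{2 Y \frac{1}{1 + Y}}{2} = -4 + \frac{Y}{1 + Y}$)
$\sqrt{H{\left(T{\left(-2,-2 \right)} \right)} + 390} = \sqrt{\frac{-4 - 3 \left(-4 - -2\right)}{1 - 2} + 390} = \sqrt{\frac{-4 - 3 \left(-4 + 2\right)}{1 + \left(-4 + 2\right)} + 390} = \sqrt{\frac{-4 - -6}{1 - 2} + 390} = \sqrt{\frac{-4 + 6}{-1} + 390} = \sqrt{\left(-1\right) 2 + 390} = \sqrt{-2 + 390} = \sqrt{388} = 2 \sqrt{97}$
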